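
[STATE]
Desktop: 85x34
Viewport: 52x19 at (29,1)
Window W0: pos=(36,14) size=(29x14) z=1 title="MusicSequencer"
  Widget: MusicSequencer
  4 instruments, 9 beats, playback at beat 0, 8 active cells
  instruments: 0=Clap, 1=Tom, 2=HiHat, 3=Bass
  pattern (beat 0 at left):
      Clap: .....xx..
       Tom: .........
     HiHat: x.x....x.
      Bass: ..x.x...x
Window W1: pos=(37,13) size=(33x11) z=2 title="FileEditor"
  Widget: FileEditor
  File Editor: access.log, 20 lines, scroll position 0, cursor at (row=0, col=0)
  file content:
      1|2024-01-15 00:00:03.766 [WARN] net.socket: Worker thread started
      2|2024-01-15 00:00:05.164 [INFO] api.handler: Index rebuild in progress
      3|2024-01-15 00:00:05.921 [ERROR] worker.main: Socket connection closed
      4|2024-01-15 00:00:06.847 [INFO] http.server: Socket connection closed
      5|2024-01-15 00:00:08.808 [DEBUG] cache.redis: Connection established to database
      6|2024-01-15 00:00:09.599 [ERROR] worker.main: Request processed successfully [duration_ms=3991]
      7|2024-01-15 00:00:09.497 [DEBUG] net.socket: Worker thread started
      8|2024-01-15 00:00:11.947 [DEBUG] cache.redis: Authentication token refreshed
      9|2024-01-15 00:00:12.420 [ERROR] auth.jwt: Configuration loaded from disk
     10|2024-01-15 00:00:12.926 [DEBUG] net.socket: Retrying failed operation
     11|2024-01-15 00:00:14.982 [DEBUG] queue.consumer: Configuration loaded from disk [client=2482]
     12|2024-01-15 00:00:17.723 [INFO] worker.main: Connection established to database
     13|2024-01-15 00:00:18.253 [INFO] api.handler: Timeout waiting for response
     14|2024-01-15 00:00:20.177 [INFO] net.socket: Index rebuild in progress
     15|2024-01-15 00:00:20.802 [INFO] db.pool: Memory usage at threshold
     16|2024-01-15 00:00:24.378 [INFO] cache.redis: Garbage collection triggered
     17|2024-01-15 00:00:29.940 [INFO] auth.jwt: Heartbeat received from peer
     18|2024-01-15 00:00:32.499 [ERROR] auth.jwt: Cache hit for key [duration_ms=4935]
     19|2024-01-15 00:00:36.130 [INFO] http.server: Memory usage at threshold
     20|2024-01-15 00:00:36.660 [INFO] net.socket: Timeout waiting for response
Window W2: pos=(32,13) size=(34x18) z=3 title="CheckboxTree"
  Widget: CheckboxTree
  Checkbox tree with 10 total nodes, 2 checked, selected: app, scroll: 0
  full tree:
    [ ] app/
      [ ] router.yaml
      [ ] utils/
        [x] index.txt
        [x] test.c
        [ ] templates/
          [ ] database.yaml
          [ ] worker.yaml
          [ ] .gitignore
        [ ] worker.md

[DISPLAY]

                                                    
                                                    
                                                    
                                                    
                                                    
                                                    
                                                    
                                                    
                                                    
                                                    
                                                    
                                                    
   ┏━━━━━━━━━━━━━━━━━━━━━━━━━━━━━━━━┓━━━┓           
   ┃ CheckboxTree                   ┃   ┃           
   ┠────────────────────────────────┨───┨           
   ┃>[-] app/                       ┃N]▲┃           
   ┃   [ ] router.yaml              ┃O]█┃           
   ┃   [-] utils/                   ┃OR░┃           
   ┃     [x] index.txt              ┃O]░┃           


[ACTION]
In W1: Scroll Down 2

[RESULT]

                                                    
                                                    
                                                    
                                                    
                                                    
                                                    
                                                    
                                                    
                                                    
                                                    
                                                    
                                                    
   ┏━━━━━━━━━━━━━━━━━━━━━━━━━━━━━━━━┓━━━┓           
   ┃ CheckboxTree                   ┃   ┃           
   ┠────────────────────────────────┨───┨           
   ┃>[-] app/                       ┃OR▲┃           
   ┃   [ ] router.yaml              ┃O]█┃           
   ┃   [-] utils/                   ┃UG░┃           
   ┃     [x] index.txt              ┃OR░┃           


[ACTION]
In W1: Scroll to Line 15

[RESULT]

                                                    
                                                    
                                                    
                                                    
                                                    
                                                    
                                                    
                                                    
                                                    
                                                    
                                                    
                                                    
   ┏━━━━━━━━━━━━━━━━━━━━━━━━━━━━━━━━┓━━━┓           
   ┃ CheckboxTree                   ┃   ┃           
   ┠────────────────────────────────┨───┨           
   ┃>[-] app/                       ┃O]▲┃           
   ┃   [ ] router.yaml              ┃O]░┃           
   ┃   [-] utils/                   ┃O]░┃           
   ┃     [x] index.txt              ┃O]░┃           


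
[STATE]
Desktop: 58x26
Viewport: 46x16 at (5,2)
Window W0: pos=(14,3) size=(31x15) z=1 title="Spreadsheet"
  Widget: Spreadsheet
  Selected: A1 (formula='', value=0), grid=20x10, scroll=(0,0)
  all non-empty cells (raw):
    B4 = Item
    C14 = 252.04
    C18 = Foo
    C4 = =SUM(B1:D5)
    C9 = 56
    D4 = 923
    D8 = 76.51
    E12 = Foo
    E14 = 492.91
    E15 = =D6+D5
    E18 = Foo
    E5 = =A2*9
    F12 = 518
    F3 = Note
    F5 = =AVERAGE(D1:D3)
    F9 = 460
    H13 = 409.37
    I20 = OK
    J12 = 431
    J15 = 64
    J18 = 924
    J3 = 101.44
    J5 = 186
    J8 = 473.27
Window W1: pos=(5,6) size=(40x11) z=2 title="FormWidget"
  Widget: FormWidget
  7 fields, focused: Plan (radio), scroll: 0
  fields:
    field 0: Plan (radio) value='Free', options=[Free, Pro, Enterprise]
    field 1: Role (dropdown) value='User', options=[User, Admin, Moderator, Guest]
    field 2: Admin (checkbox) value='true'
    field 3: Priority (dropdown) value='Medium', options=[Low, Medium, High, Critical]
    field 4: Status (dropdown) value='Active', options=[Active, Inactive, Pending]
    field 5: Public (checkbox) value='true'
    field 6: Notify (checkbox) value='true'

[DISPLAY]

                                              
         ┏━━━━━━━━━━━━━━━━━━━━━━━━━━━━━┓      
         ┃ Spreadsheet                 ┃      
         ┠─────────────────────────────┨      
┏━━━━━━━━━━━━━━━━━━━━━━━━━━━━━━━━━━━━━━┓      
┃ FormWidget                           ┃      
┠──────────────────────────────────────┨      
┃> Plan:       (●) Free  ( ) Pro  ( ) E┃      
┃  Role:       [User                 ▼]┃      
┃  Admin:      [x]                     ┃      
┃  Priority:   [Medium               ▼]┃      
┃  Status:     [Active               ▼]┃      
┃  Public:     [x]                     ┃      
┃  Notify:     [x]                     ┃      
┗━━━━━━━━━━━━━━━━━━━━━━━━━━━━━━━━━━━━━━┛      
         ┗━━━━━━━━━━━━━━━━━━━━━━━━━━━━━┛      


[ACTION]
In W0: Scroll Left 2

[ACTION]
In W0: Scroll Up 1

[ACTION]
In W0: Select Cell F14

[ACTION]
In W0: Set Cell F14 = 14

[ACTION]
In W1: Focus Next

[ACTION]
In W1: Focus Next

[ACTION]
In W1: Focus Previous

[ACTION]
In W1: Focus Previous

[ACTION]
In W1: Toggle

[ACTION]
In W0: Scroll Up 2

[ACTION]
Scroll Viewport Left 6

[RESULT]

                                              
              ┏━━━━━━━━━━━━━━━━━━━━━━━━━━━━━┓ 
              ┃ Spreadsheet                 ┃ 
              ┠─────────────────────────────┨ 
     ┏━━━━━━━━━━━━━━━━━━━━━━━━━━━━━━━━━━━━━━┓ 
     ┃ FormWidget                           ┃ 
     ┠──────────────────────────────────────┨ 
     ┃> Plan:       (●) Free  ( ) Pro  ( ) E┃ 
     ┃  Role:       [User                 ▼]┃ 
     ┃  Admin:      [x]                     ┃ 
     ┃  Priority:   [Medium               ▼]┃ 
     ┃  Status:     [Active               ▼]┃ 
     ┃  Public:     [x]                     ┃ 
     ┃  Notify:     [x]                     ┃ 
     ┗━━━━━━━━━━━━━━━━━━━━━━━━━━━━━━━━━━━━━━┛ 
              ┗━━━━━━━━━━━━━━━━━━━━━━━━━━━━━┛ 


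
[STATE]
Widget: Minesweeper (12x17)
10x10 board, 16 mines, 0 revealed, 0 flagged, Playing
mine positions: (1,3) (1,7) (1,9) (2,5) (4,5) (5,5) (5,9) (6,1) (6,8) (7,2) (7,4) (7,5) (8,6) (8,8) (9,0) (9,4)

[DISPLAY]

■■■■■■■■■■  
■■■■■■■■■■  
■■■■■■■■■■  
■■■■■■■■■■  
■■■■■■■■■■  
■■■■■■■■■■  
■■■■■■■■■■  
■■■■■■■■■■  
■■■■■■■■■■  
■■■■■■■■■■  
            
            
            
            
            
            
            


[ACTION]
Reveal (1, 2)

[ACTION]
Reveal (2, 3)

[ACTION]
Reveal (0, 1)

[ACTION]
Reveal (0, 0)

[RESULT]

  1■■■■■■■  
  1■■■■■■■  
  112■■■■■  
    2■■■■■  
    2■■■■■  
111 2■■■■■  
■■223■■■■■  
■■■■■■■■■■  
■■■■■■■■■■  
■■■■■■■■■■  
            
            
            
            
            
            
            


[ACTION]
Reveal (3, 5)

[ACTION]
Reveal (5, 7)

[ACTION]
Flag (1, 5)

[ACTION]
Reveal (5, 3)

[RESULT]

  1■■■■■■■  
  1■■⚑■■■■  
  112■■■■■  
    22■■■■  
    2■■■■■  
111 2■■1■■  
■■223■■■■■  
■■■■■■■■■■  
■■■■■■■■■■  
■■■■■■■■■■  
            
            
            
            
            
            
            


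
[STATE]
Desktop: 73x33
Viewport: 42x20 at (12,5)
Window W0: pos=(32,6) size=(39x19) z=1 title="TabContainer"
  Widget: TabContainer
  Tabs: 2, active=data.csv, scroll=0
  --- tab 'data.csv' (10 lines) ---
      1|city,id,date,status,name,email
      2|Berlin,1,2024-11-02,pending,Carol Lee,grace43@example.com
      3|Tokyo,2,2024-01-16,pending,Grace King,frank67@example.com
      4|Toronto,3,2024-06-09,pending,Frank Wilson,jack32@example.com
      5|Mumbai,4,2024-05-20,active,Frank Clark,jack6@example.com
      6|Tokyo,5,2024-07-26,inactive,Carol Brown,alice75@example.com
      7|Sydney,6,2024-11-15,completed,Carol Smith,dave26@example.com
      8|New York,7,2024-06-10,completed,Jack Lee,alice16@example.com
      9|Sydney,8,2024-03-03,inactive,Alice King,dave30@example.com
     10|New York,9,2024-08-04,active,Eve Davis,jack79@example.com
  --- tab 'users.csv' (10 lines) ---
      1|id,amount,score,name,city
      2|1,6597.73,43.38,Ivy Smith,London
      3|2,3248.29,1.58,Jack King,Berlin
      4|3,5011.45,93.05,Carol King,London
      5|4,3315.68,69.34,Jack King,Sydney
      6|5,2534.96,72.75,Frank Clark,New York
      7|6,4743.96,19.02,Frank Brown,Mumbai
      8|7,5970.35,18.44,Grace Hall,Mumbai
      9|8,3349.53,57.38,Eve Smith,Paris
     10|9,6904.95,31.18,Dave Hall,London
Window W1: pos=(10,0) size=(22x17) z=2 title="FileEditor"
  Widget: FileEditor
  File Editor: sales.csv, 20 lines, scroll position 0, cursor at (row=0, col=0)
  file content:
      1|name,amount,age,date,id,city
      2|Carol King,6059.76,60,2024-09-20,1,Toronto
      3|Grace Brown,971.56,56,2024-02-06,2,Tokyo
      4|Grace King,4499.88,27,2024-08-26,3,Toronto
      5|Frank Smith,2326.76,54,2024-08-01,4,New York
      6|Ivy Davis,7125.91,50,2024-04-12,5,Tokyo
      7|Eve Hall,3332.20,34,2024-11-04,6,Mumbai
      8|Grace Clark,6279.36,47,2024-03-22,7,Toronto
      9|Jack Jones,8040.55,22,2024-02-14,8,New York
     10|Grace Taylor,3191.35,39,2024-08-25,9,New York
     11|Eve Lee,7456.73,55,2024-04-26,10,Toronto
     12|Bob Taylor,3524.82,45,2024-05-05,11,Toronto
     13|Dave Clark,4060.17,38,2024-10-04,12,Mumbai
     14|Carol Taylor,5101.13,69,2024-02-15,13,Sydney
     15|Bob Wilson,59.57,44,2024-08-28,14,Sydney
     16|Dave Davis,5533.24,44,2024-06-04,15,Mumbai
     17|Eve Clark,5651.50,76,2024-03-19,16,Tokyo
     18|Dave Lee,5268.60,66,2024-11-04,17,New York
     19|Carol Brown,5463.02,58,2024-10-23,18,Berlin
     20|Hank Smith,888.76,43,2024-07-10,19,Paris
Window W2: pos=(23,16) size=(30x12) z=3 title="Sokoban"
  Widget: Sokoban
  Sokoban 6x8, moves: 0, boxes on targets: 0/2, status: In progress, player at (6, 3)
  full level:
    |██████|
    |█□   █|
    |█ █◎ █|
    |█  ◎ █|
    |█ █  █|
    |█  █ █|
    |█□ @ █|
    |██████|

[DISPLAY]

race Brown,971.56,░┃                      
race King,4499.88,░┃┏━━━━━━━━━━━━━━━━━━━━━
rank Smith,2326.76░┃┃ TabContainer        
vy Davis,7125.91,5░┃┠─────────────────────
ve Hall,3332.20,34░┃┃[data.csv]│ users.csv
race Clark,6279.36░┃┃─────────────────────
ack Jones,8040.55,░┃┃city,id,date,status,n
race Taylor,3191.3░┃┃Berlin,1,2024-11-02,p
ve Lee,7456.73,55,░┃┃Tokyo,2,2024-01-16,pe
ob Taylor,3524.82,░┃┃Toronto,3,2024-06-09,
ave Clark,4060.17,▼┃┃Mumbai,4,2024-05-20,a
━━━━━━━━━━━┏━━━━━━━━━━━━━━━━━━━━━━━━━━━━┓n
           ┃ Sokoban                    ┃c
           ┠────────────────────────────┨0
           ┃██████                      ┃i
           ┃█□   █                      ┃4
           ┃█ █◎ █                      ┃ 
           ┃█  ◎ █                      ┃ 
           ┃█ █  █                      ┃ 
           ┃█  █ █                      ┃━


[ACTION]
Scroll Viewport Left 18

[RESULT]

          ┃Grace Brown,971.56,░┃          
          ┃Grace King,4499.88,░┃┏━━━━━━━━━
          ┃Frank Smith,2326.76░┃┃ TabConta
          ┃Ivy Davis,7125.91,5░┃┠─────────
          ┃Eve Hall,3332.20,34░┃┃[data.csv
          ┃Grace Clark,6279.36░┃┃─────────
          ┃Jack Jones,8040.55,░┃┃city,id,d
          ┃Grace Taylor,3191.3░┃┃Berlin,1,
          ┃Eve Lee,7456.73,55,░┃┃Tokyo,2,2
          ┃Bob Taylor,3524.82,░┃┃Toronto,3
          ┃Dave Clark,4060.17,▼┃┃Mumbai,4,
          ┗━━━━━━━━━━━━┏━━━━━━━━━━━━━━━━━━
                       ┃ Sokoban          
                       ┠──────────────────
                       ┃██████            
                       ┃█□   █            
                       ┃█ █◎ █            
                       ┃█  ◎ █            
                       ┃█ █  █            
                       ┃█  █ █            


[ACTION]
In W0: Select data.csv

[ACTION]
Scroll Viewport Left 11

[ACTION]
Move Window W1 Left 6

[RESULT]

    ┃Grace Brown,971.56,░┃                
    ┃Grace King,4499.88,░┃      ┏━━━━━━━━━
    ┃Frank Smith,2326.76░┃      ┃ TabConta
    ┃Ivy Davis,7125.91,5░┃      ┠─────────
    ┃Eve Hall,3332.20,34░┃      ┃[data.csv
    ┃Grace Clark,6279.36░┃      ┃─────────
    ┃Jack Jones,8040.55,░┃      ┃city,id,d
    ┃Grace Taylor,3191.3░┃      ┃Berlin,1,
    ┃Eve Lee,7456.73,55,░┃      ┃Tokyo,2,2
    ┃Bob Taylor,3524.82,░┃      ┃Toronto,3
    ┃Dave Clark,4060.17,▼┃      ┃Mumbai,4,
    ┗━━━━━━━━━━━━━━━━━━┏━━━━━━━━━━━━━━━━━━
                       ┃ Sokoban          
                       ┠──────────────────
                       ┃██████            
                       ┃█□   █            
                       ┃█ █◎ █            
                       ┃█  ◎ █            
                       ┃█ █  █            
                       ┃█  █ █            


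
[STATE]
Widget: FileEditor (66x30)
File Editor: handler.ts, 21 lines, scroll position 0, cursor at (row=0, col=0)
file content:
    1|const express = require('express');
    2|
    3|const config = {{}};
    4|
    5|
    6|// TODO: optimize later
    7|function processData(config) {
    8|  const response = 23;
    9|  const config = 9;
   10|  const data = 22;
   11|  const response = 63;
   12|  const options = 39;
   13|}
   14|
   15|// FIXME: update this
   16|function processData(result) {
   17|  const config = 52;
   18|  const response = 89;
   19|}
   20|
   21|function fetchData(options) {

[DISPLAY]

█onst express = require('express');                              ▲
                                                                 █
const config = {{}};                                             ░
                                                                 ░
                                                                 ░
// TODO: optimize later                                          ░
function processData(config) {                                   ░
  const response = 23;                                           ░
  const config = 9;                                              ░
  const data = 22;                                               ░
  const response = 63;                                           ░
  const options = 39;                                            ░
}                                                                ░
                                                                 ░
// FIXME: update this                                            ░
function processData(result) {                                   ░
  const config = 52;                                             ░
  const response = 89;                                           ░
}                                                                ░
                                                                 ░
function fetchData(options) {                                    ░
                                                                 ░
                                                                 ░
                                                                 ░
                                                                 ░
                                                                 ░
                                                                 ░
                                                                 ░
                                                                 ░
                                                                 ▼


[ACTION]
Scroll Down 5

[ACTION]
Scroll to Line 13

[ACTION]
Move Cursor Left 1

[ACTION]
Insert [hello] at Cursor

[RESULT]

hello█onst express = require('express');                         ▲
                                                                 █
const config = {{}};                                             ░
                                                                 ░
                                                                 ░
// TODO: optimize later                                          ░
function processData(config) {                                   ░
  const response = 23;                                           ░
  const config = 9;                                              ░
  const data = 22;                                               ░
  const response = 63;                                           ░
  const options = 39;                                            ░
}                                                                ░
                                                                 ░
// FIXME: update this                                            ░
function processData(result) {                                   ░
  const config = 52;                                             ░
  const response = 89;                                           ░
}                                                                ░
                                                                 ░
function fetchData(options) {                                    ░
                                                                 ░
                                                                 ░
                                                                 ░
                                                                 ░
                                                                 ░
                                                                 ░
                                                                 ░
                                                                 ░
                                                                 ▼


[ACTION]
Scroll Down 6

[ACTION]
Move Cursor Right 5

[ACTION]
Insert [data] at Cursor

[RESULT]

helloconstdata█express = require('express');                     ▲
                                                                 █
const config = {{}};                                             ░
                                                                 ░
                                                                 ░
// TODO: optimize later                                          ░
function processData(config) {                                   ░
  const response = 23;                                           ░
  const config = 9;                                              ░
  const data = 22;                                               ░
  const response = 63;                                           ░
  const options = 39;                                            ░
}                                                                ░
                                                                 ░
// FIXME: update this                                            ░
function processData(result) {                                   ░
  const config = 52;                                             ░
  const response = 89;                                           ░
}                                                                ░
                                                                 ░
function fetchData(options) {                                    ░
                                                                 ░
                                                                 ░
                                                                 ░
                                                                 ░
                                                                 ░
                                                                 ░
                                                                 ░
                                                                 ░
                                                                 ▼


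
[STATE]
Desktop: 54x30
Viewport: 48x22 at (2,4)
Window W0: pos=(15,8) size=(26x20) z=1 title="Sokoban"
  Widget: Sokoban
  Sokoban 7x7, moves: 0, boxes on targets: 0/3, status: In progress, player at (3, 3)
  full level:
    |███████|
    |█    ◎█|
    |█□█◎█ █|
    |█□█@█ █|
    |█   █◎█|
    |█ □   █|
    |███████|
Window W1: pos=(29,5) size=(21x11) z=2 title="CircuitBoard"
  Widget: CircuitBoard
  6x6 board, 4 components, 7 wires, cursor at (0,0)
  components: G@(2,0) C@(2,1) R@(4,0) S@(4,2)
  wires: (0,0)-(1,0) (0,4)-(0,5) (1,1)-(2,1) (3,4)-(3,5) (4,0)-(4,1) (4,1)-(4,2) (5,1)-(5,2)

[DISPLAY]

                                                
                           ┏━━━━━━━━━━━━━━━━━━━┓
                           ┃ CircuitBoard      ┃
                           ┠───────────────────┨
             ┏━━━━━━━━━━━━━┃   0 1 2 3 4 5     ┃
             ┃ Sokoban     ┃0  [.]             ┃
             ┠─────────────┃    │              ┃
             ┃███████      ┃1   ·   ·          ┃
             ┃█    ◎█      ┃        │          ┃
             ┃█□█◎█ █      ┃2   G   C          ┃
             ┃█□█@█ █      ┃                   ┃
             ┃█   █◎█      ┗━━━━━━━━━━━━━━━━━━━┛
             ┃█ □   █                 ┃         
             ┃███████                 ┃         
             ┃Moves: 0  0/3           ┃         
             ┃                        ┃         
             ┃                        ┃         
             ┃                        ┃         
             ┃                        ┃         
             ┃                        ┃         
             ┃                        ┃         
             ┃                        ┃         


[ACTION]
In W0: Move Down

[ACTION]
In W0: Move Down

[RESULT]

                                                
                           ┏━━━━━━━━━━━━━━━━━━━┓
                           ┃ CircuitBoard      ┃
                           ┠───────────────────┨
             ┏━━━━━━━━━━━━━┃   0 1 2 3 4 5     ┃
             ┃ Sokoban     ┃0  [.]             ┃
             ┠─────────────┃    │              ┃
             ┃███████      ┃1   ·   ·          ┃
             ┃█    ◎█      ┃        │          ┃
             ┃█□█◎█ █      ┃2   G   C          ┃
             ┃█□█ █ █      ┃                   ┃
             ┃█   █◎█      ┗━━━━━━━━━━━━━━━━━━━┛
             ┃█ □@  █                 ┃         
             ┃███████                 ┃         
             ┃Moves: 2  0/3           ┃         
             ┃                        ┃         
             ┃                        ┃         
             ┃                        ┃         
             ┃                        ┃         
             ┃                        ┃         
             ┃                        ┃         
             ┃                        ┃         


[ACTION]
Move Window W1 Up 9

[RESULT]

                           ┃0  [.]             ┃
                           ┃    │              ┃
                           ┃1   ·   ·          ┃
                           ┃        │          ┃
             ┏━━━━━━━━━━━━━┃2   G   C          ┃
             ┃ Sokoban     ┃                   ┃
             ┠─────────────┗━━━━━━━━━━━━━━━━━━━┛
             ┃███████                 ┃         
             ┃█    ◎█                 ┃         
             ┃█□█◎█ █                 ┃         
             ┃█□█ █ █                 ┃         
             ┃█   █◎█                 ┃         
             ┃█ □@  █                 ┃         
             ┃███████                 ┃         
             ┃Moves: 2  0/3           ┃         
             ┃                        ┃         
             ┃                        ┃         
             ┃                        ┃         
             ┃                        ┃         
             ┃                        ┃         
             ┃                        ┃         
             ┃                        ┃         


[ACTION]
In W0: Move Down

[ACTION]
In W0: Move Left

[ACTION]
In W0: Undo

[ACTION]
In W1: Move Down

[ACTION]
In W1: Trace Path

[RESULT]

                           ┃0   ·              ┃
                           ┃    │              ┃
                           ┃1  [.]  ·          ┃
                           ┃        │          ┃
             ┏━━━━━━━━━━━━━┃2   G   C          ┃
             ┃ Sokoban     ┃                   ┃
             ┠─────────────┗━━━━━━━━━━━━━━━━━━━┛
             ┃███████                 ┃         
             ┃█    ◎█                 ┃         
             ┃█□█◎█ █                 ┃         
             ┃█□█ █ █                 ┃         
             ┃█   █◎█                 ┃         
             ┃█ □@  █                 ┃         
             ┃███████                 ┃         
             ┃Moves: 2  0/3           ┃         
             ┃                        ┃         
             ┃                        ┃         
             ┃                        ┃         
             ┃                        ┃         
             ┃                        ┃         
             ┃                        ┃         
             ┃                        ┃         


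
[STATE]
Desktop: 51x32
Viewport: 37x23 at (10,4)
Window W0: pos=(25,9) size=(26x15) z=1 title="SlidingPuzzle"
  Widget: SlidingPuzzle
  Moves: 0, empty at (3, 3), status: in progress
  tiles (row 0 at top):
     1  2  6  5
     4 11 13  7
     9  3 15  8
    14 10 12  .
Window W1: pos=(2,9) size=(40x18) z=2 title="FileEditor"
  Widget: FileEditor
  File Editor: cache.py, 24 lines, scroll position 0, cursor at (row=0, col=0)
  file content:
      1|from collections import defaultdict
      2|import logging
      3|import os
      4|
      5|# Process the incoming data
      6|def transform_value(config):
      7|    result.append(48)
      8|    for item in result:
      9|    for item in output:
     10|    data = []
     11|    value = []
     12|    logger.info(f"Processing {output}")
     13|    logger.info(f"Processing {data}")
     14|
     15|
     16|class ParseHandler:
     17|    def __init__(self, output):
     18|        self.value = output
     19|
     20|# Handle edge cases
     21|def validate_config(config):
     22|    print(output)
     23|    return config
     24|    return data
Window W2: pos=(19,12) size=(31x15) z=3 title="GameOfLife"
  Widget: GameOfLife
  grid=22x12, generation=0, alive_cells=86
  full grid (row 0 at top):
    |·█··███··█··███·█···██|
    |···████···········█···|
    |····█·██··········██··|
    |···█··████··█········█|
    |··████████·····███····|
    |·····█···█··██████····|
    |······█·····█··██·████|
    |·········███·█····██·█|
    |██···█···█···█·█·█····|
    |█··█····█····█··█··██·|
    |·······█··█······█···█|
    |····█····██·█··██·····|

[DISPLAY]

                                     
                                     
                                     
                                     
                                     
━━━━━━━━━━━━━━━━━━━━━━━━━━━━━━━┓━━━━━
itor                           ┃     
───────────────────────────────┨─────
llections┏━━━━━━━━━━━━━━━━━━━━━━━━━━━
logging  ┃ GameOfLife                
os       ┠───────────────────────────
         ┃Gen: 0                     
ss the in┃···████···········█···     
nsform_va┃····█·██··········██··     
ult.appen┃···█··████··█········█     
 item in ┃··████████·····███····     
 item in ┃·····█···█··██████····     
a = []   ┃······█·····█··██·████     
ue = []  ┃·········███·█····██·█     
ger.info(┃██···█···█···█·█·█····     
ger.info(┃█··█····█····█··█··██·     
         ┃·······█··█······█···█     
━━━━━━━━━┗━━━━━━━━━━━━━━━━━━━━━━━━━━━


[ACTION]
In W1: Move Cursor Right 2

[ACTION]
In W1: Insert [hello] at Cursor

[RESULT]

                                     
                                     
                                     
                                     
                                     
━━━━━━━━━━━━━━━━━━━━━━━━━━━━━━━┓━━━━━
itor                           ┃     
───────────────────────────────┨─────
█m collec┏━━━━━━━━━━━━━━━━━━━━━━━━━━━
logging  ┃ GameOfLife                
os       ┠───────────────────────────
         ┃Gen: 0                     
ss the in┃···████···········█···     
nsform_va┃····█·██··········██··     
ult.appen┃···█··████··█········█     
 item in ┃··████████·····███····     
 item in ┃·····█···█··██████····     
a = []   ┃······█·····█··██·████     
ue = []  ┃·········███·█····██·█     
ger.info(┃██···█···█···█·█·█····     
ger.info(┃█··█····█····█··█··██·     
         ┃·······█··█······█···█     
━━━━━━━━━┗━━━━━━━━━━━━━━━━━━━━━━━━━━━


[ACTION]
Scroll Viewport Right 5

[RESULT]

                                     
                                     
                                     
                                     
                                     
━━━━━━━━━━━━━━━━━━━━━━━━━━━┓━━━━━━━━┓
                           ┃        ┃
───────────────────────────┨────────┨
ollec┏━━━━━━━━━━━━━━━━━━━━━━━━━━━━━┓┃
ing  ┃ GameOfLife                  ┃┃
     ┠─────────────────────────────┨┃
     ┃Gen: 0                       ┃┃
he in┃···████···········█···       ┃┃
rm_va┃····█·██··········██··       ┃┃
appen┃···█··████··█········█       ┃┃
m in ┃··████████·····███····       ┃┃
m in ┃·····█···█··██████····       ┃┃
[]   ┃······█·····█··██·████       ┃┃
 []  ┃·········███·█····██·█       ┃┃
info(┃██···█···█···█·█·█····       ┃┛
info(┃█··█····█····█··█··██·       ┃ 
     ┃·······█··█······█···█       ┃ 
━━━━━┗━━━━━━━━━━━━━━━━━━━━━━━━━━━━━┛ 


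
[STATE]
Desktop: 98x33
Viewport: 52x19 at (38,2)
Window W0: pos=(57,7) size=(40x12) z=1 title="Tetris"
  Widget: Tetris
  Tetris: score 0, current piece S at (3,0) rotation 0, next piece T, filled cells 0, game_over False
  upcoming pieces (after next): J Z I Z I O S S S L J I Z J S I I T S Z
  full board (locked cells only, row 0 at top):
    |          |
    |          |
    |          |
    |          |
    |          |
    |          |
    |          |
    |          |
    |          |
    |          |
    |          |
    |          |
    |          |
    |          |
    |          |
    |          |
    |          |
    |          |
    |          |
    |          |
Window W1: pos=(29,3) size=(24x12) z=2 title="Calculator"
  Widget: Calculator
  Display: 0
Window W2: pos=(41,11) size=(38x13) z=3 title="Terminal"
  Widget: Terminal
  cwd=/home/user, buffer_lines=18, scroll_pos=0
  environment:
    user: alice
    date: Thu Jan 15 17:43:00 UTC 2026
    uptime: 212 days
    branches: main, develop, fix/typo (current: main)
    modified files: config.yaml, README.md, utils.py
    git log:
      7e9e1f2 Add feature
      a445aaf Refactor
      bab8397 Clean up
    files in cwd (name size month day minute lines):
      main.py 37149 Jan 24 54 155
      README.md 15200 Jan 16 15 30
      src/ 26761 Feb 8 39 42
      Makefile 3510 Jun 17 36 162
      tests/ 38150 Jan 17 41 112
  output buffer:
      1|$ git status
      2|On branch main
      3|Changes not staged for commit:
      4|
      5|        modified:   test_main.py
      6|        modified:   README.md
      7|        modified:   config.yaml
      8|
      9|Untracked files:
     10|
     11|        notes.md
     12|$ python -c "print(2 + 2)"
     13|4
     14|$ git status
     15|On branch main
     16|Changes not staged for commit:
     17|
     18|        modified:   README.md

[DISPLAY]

                                                    
━━━━━━━━━━━━━━┓                                     
tor           ┃                                     
──────────────┨                                     
             0┃                                     
┬───┬───┐     ┃    ┏━━━━━━━━━━━━━━━━━━━━━━━━━━━━━━━━
│ 9 │ ÷ │     ┃    ┃ Tetris                         
┼───┼───┤     ┃    ┠────────────────────────────────
│ 6 │ × │     ┃    ┃          │Next:                
┼──┏━━━━━━━━━━━━━━━━━━━━━━━━━━━━━━━━━━━━┓           
│ 3┃ Terminal                           ┃           
┴──┠────────────────────────────────────┨           
━━━┃$ git status                        ┃           
   ┃On branch main                      ┃           
   ┃Changes not staged for commit:      ┃           
   ┃                                    ┃           
   ┃        modified:   test_main.py    ┃━━━━━━━━━━━
   ┃        modified:   README.md       ┃           
   ┃        modified:   config.yaml     ┃           


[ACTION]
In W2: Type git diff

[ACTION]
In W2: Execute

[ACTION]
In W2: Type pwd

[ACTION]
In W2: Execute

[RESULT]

                                                    
━━━━━━━━━━━━━━┓                                     
tor           ┃                                     
──────────────┨                                     
             0┃                                     
┬───┬───┐     ┃    ┏━━━━━━━━━━━━━━━━━━━━━━━━━━━━━━━━
│ 9 │ ÷ │     ┃    ┃ Tetris                         
┼───┼───┤     ┃    ┠────────────────────────────────
│ 6 │ × │     ┃    ┃          │Next:                
┼──┏━━━━━━━━━━━━━━━━━━━━━━━━━━━━━━━━━━━━┓           
│ 3┃ Terminal                           ┃           
┴──┠────────────────────────────────────┨           
━━━┃diff --git a/main.py b/main.py      ┃           
   ┃--- a/main.py                       ┃           
   ┃+++ b/main.py                       ┃           
   ┃@@ -1,3 +1,4 @@                     ┃           
   ┃+# updated                          ┃━━━━━━━━━━━
   ┃ import sys                         ┃           
   ┃$ pwd                               ┃           
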